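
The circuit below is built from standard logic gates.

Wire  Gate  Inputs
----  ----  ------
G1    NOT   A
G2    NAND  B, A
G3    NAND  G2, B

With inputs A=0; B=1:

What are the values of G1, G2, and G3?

G1 = NOT A = NOT 0 = 1
G2 = B NAND A = 1 NAND 0 = 1
G3 = G2 NAND B = 1 NAND 1 = 0

G1 = 1, G2 = 1, G3 = 0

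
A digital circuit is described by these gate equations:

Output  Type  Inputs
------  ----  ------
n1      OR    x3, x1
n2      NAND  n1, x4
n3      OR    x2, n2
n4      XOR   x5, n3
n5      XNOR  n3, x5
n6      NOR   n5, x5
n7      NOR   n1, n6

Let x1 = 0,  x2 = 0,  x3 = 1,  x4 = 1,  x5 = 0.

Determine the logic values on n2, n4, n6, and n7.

n2 = 0, n4 = 0, n6 = 0, n7 = 0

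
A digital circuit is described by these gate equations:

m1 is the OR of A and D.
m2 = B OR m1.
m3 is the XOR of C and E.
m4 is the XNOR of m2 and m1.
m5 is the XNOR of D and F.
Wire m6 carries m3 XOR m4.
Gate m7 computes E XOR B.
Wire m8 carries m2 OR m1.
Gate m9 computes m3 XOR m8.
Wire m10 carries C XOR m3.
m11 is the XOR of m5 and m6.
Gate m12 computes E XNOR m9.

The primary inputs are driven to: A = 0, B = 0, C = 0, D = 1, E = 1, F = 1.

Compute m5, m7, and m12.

m5 = 1, m7 = 1, m12 = 0

m1 = A OR D = 0 OR 1 = 1
m2 = B OR m1 = 0 OR 1 = 1
m3 = C XOR E = 0 XOR 1 = 1
m5 = D XNOR F = 1 XNOR 1 = 1
m7 = E XOR B = 1 XOR 0 = 1
m8 = m2 OR m1 = 1 OR 1 = 1
m9 = m3 XOR m8 = 1 XOR 1 = 0
m12 = E XNOR m9 = 1 XNOR 0 = 0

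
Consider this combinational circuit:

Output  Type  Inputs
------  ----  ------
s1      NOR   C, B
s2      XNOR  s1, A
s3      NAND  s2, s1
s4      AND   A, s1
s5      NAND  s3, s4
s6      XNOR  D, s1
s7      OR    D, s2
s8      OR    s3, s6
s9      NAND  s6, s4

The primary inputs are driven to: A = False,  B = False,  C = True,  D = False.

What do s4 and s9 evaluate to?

s1 = C NOR B = True NOR False = False
s4 = A AND s1 = False AND False = False
s6 = D XNOR s1 = False XNOR False = True
s9 = s6 NAND s4 = True NAND False = True

s4 = False, s9 = True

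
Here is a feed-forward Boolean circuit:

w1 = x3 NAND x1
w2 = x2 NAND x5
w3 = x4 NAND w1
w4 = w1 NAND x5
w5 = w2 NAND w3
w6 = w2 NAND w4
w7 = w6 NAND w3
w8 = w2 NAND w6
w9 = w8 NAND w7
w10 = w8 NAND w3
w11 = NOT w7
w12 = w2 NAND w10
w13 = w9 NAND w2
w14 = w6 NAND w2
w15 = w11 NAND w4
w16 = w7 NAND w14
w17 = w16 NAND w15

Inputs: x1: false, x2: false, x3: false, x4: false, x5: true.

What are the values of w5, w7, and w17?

w5 = false, w7 = false, w17 = false

w1 = x3 NAND x1 = false NAND false = true
w2 = x2 NAND x5 = false NAND true = true
w3 = x4 NAND w1 = false NAND true = true
w4 = w1 NAND x5 = true NAND true = false
w5 = w2 NAND w3 = true NAND true = false
w6 = w2 NAND w4 = true NAND false = true
w7 = w6 NAND w3 = true NAND true = false
w11 = NOT w7 = NOT false = true
w14 = w6 NAND w2 = true NAND true = false
w15 = w11 NAND w4 = true NAND false = true
w16 = w7 NAND w14 = false NAND false = true
w17 = w16 NAND w15 = true NAND true = false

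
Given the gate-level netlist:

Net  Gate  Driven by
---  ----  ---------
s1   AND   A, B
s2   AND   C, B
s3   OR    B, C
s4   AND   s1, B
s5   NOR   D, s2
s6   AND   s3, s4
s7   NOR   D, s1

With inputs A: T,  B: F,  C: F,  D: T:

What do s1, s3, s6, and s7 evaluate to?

s1 = A AND B = T AND F = F
s3 = B OR C = F OR F = F
s4 = s1 AND B = F AND F = F
s6 = s3 AND s4 = F AND F = F
s7 = D NOR s1 = T NOR F = F

s1 = F, s3 = F, s6 = F, s7 = F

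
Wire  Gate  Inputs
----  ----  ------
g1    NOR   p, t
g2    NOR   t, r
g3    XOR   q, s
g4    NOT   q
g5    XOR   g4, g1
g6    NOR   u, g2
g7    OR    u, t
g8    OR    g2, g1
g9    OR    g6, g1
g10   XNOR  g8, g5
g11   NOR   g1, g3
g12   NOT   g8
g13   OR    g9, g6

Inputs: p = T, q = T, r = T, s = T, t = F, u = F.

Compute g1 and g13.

g1 = p NOR t = T NOR F = F
g2 = t NOR r = F NOR T = F
g6 = u NOR g2 = F NOR F = T
g9 = g6 OR g1 = T OR F = T
g13 = g9 OR g6 = T OR T = T

g1 = F, g13 = T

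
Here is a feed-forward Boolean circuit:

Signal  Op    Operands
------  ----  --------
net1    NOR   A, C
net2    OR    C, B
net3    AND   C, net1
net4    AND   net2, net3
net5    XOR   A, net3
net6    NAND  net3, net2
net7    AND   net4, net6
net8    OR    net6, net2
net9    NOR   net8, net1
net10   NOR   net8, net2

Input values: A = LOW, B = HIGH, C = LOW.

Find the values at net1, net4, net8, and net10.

net1 = A NOR C = LOW NOR LOW = HIGH
net2 = C OR B = LOW OR HIGH = HIGH
net3 = C AND net1 = LOW AND HIGH = LOW
net4 = net2 AND net3 = HIGH AND LOW = LOW
net6 = net3 NAND net2 = LOW NAND HIGH = HIGH
net8 = net6 OR net2 = HIGH OR HIGH = HIGH
net10 = net8 NOR net2 = HIGH NOR HIGH = LOW

net1 = HIGH, net4 = LOW, net8 = HIGH, net10 = LOW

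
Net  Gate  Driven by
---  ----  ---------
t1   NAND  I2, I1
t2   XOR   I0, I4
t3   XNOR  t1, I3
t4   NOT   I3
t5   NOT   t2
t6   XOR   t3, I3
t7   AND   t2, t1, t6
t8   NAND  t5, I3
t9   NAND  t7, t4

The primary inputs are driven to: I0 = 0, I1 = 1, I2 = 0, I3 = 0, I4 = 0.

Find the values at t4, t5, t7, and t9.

t1 = I2 NAND I1 = 0 NAND 1 = 1
t2 = I0 XOR I4 = 0 XOR 0 = 0
t3 = t1 XNOR I3 = 1 XNOR 0 = 0
t4 = NOT I3 = NOT 0 = 1
t5 = NOT t2 = NOT 0 = 1
t6 = t3 XOR I3 = 0 XOR 0 = 0
t7 = t2 AND t1 AND t6 = 0 AND 1 AND 0 = 0
t9 = t7 NAND t4 = 0 NAND 1 = 1

t4 = 1, t5 = 1, t7 = 0, t9 = 1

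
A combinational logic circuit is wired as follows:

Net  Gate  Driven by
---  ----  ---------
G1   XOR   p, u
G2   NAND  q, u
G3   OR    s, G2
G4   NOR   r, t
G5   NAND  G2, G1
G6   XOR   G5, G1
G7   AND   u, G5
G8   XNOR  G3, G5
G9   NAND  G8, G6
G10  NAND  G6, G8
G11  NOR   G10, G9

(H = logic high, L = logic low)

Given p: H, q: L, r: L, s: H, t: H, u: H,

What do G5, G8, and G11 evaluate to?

G5 = H, G8 = H, G11 = H

G1 = p XOR u = H XOR H = L
G2 = q NAND u = L NAND H = H
G3 = s OR G2 = H OR H = H
G5 = G2 NAND G1 = H NAND L = H
G6 = G5 XOR G1 = H XOR L = H
G8 = G3 XNOR G5 = H XNOR H = H
G9 = G8 NAND G6 = H NAND H = L
G10 = G6 NAND G8 = H NAND H = L
G11 = G10 NOR G9 = L NOR L = H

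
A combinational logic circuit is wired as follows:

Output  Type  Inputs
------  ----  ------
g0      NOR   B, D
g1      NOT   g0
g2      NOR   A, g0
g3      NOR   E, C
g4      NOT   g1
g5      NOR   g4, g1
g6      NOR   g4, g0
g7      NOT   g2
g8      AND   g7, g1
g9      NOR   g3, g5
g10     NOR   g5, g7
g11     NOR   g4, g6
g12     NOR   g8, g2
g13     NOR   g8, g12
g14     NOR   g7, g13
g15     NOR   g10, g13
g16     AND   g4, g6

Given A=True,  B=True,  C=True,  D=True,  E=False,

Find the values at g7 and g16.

g0 = B NOR D = True NOR True = False
g1 = NOT g0 = NOT False = True
g2 = A NOR g0 = True NOR False = False
g4 = NOT g1 = NOT True = False
g6 = g4 NOR g0 = False NOR False = True
g7 = NOT g2 = NOT False = True
g16 = g4 AND g6 = False AND True = False

g7 = True  g16 = False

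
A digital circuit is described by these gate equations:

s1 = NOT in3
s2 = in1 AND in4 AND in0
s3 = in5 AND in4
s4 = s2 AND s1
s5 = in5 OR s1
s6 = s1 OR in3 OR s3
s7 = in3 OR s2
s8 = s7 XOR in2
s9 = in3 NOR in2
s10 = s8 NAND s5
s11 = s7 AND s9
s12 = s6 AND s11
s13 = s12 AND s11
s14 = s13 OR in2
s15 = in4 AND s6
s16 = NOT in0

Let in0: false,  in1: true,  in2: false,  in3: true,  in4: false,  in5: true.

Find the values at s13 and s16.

s13 = false, s16 = true

s1 = NOT in3 = NOT true = false
s2 = in1 AND in4 AND in0 = true AND false AND false = false
s3 = in5 AND in4 = true AND false = false
s6 = s1 OR in3 OR s3 = false OR true OR false = true
s7 = in3 OR s2 = true OR false = true
s9 = in3 NOR in2 = true NOR false = false
s11 = s7 AND s9 = true AND false = false
s12 = s6 AND s11 = true AND false = false
s13 = s12 AND s11 = false AND false = false
s16 = NOT in0 = NOT false = true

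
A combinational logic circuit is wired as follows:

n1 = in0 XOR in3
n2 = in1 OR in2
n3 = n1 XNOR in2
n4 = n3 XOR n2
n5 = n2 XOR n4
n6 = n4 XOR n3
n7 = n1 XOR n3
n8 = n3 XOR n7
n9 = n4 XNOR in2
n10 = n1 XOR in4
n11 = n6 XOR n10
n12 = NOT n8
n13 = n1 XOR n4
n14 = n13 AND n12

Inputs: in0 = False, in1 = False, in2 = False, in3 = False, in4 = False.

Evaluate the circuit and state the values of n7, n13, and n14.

n7 = True, n13 = True, n14 = True

n1 = in0 XOR in3 = False XOR False = False
n2 = in1 OR in2 = False OR False = False
n3 = n1 XNOR in2 = False XNOR False = True
n4 = n3 XOR n2 = True XOR False = True
n7 = n1 XOR n3 = False XOR True = True
n8 = n3 XOR n7 = True XOR True = False
n12 = NOT n8 = NOT False = True
n13 = n1 XOR n4 = False XOR True = True
n14 = n13 AND n12 = True AND True = True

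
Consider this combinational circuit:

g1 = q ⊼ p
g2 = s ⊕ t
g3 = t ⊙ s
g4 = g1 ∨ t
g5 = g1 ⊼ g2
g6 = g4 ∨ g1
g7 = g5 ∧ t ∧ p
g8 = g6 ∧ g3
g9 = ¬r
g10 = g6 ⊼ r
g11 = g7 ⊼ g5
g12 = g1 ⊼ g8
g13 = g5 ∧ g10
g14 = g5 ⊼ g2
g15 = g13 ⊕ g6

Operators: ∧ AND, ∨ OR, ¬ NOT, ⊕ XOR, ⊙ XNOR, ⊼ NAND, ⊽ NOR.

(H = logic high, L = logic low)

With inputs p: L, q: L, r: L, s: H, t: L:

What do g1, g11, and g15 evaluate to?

g1 = q NAND p = L NAND L = H
g2 = s XOR t = H XOR L = H
g4 = g1 OR t = H OR L = H
g5 = g1 NAND g2 = H NAND H = L
g6 = g4 OR g1 = H OR H = H
g7 = g5 AND t AND p = L AND L AND L = L
g10 = g6 NAND r = H NAND L = H
g11 = g7 NAND g5 = L NAND L = H
g13 = g5 AND g10 = L AND H = L
g15 = g13 XOR g6 = L XOR H = H

g1 = H, g11 = H, g15 = H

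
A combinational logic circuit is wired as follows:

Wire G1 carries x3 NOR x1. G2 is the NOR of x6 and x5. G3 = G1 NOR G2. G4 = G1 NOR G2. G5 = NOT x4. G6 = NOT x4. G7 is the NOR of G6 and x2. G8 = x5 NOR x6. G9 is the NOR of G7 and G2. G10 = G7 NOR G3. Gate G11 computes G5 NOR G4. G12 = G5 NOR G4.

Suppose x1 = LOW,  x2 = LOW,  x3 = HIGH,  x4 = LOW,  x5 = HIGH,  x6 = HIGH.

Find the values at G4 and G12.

G4 = HIGH, G12 = LOW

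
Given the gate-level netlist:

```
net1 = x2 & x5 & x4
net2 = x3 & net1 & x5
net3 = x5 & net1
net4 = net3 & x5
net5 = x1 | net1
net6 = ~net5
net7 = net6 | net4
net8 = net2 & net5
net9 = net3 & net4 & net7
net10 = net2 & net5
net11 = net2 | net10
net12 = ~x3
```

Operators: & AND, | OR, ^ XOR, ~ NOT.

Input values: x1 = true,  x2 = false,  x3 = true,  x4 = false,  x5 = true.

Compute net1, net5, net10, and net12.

net1 = x2 AND x5 AND x4 = false AND true AND false = false
net2 = x3 AND net1 AND x5 = true AND false AND true = false
net5 = x1 OR net1 = true OR false = true
net10 = net2 AND net5 = false AND true = false
net12 = NOT x3 = NOT true = false

net1 = false, net5 = true, net10 = false, net12 = false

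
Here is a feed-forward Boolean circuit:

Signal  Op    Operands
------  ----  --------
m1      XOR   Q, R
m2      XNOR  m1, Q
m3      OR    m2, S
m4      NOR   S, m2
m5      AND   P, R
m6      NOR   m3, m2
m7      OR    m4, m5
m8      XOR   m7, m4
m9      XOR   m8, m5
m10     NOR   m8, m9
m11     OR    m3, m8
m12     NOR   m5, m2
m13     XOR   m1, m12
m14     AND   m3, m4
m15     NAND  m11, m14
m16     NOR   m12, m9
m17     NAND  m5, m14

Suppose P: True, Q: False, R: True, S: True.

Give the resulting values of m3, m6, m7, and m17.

m1 = Q XOR R = False XOR True = True
m2 = m1 XNOR Q = True XNOR False = False
m3 = m2 OR S = False OR True = True
m4 = S NOR m2 = True NOR False = False
m5 = P AND R = True AND True = True
m6 = m3 NOR m2 = True NOR False = False
m7 = m4 OR m5 = False OR True = True
m14 = m3 AND m4 = True AND False = False
m17 = m5 NAND m14 = True NAND False = True

m3 = True; m6 = False; m7 = True; m17 = True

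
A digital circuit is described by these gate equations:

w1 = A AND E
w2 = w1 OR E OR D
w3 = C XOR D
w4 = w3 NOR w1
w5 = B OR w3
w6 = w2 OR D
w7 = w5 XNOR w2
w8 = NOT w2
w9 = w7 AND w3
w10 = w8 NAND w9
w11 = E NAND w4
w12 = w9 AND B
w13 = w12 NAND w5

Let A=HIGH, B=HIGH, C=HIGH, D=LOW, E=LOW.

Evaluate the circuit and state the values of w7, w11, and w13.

w1 = A AND E = HIGH AND LOW = LOW
w2 = w1 OR E OR D = LOW OR LOW OR LOW = LOW
w3 = C XOR D = HIGH XOR LOW = HIGH
w4 = w3 NOR w1 = HIGH NOR LOW = LOW
w5 = B OR w3 = HIGH OR HIGH = HIGH
w7 = w5 XNOR w2 = HIGH XNOR LOW = LOW
w9 = w7 AND w3 = LOW AND HIGH = LOW
w11 = E NAND w4 = LOW NAND LOW = HIGH
w12 = w9 AND B = LOW AND HIGH = LOW
w13 = w12 NAND w5 = LOW NAND HIGH = HIGH

w7 = LOW, w11 = HIGH, w13 = HIGH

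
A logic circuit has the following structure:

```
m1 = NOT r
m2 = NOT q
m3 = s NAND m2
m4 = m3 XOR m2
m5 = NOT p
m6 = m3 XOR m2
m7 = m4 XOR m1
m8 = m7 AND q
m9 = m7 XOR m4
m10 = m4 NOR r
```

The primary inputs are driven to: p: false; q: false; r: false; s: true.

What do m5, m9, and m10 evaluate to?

m5 = true; m9 = true; m10 = false

m1 = NOT r = NOT false = true
m2 = NOT q = NOT false = true
m3 = s NAND m2 = true NAND true = false
m4 = m3 XOR m2 = false XOR true = true
m5 = NOT p = NOT false = true
m7 = m4 XOR m1 = true XOR true = false
m9 = m7 XOR m4 = false XOR true = true
m10 = m4 NOR r = true NOR false = false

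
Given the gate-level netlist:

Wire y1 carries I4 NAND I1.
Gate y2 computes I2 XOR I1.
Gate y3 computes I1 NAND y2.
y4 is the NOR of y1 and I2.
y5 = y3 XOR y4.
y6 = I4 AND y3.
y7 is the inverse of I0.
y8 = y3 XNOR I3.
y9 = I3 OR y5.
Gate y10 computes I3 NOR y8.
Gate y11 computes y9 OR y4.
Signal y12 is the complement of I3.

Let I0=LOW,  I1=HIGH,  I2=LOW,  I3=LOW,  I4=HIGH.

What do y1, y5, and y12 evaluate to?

y1 = LOW; y5 = HIGH; y12 = HIGH

y1 = I4 NAND I1 = HIGH NAND HIGH = LOW
y2 = I2 XOR I1 = LOW XOR HIGH = HIGH
y3 = I1 NAND y2 = HIGH NAND HIGH = LOW
y4 = y1 NOR I2 = LOW NOR LOW = HIGH
y5 = y3 XOR y4 = LOW XOR HIGH = HIGH
y12 = NOT I3 = NOT LOW = HIGH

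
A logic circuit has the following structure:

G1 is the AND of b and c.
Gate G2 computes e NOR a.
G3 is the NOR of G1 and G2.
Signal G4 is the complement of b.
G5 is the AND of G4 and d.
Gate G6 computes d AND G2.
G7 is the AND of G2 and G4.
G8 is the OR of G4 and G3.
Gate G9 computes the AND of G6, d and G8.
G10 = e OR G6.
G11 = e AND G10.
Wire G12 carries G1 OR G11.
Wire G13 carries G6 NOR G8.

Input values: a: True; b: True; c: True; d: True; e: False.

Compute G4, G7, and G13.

G1 = b AND c = True AND True = True
G2 = e NOR a = False NOR True = False
G3 = G1 NOR G2 = True NOR False = False
G4 = NOT b = NOT True = False
G6 = d AND G2 = True AND False = False
G7 = G2 AND G4 = False AND False = False
G8 = G4 OR G3 = False OR False = False
G13 = G6 NOR G8 = False NOR False = True

G4 = False  G7 = False  G13 = True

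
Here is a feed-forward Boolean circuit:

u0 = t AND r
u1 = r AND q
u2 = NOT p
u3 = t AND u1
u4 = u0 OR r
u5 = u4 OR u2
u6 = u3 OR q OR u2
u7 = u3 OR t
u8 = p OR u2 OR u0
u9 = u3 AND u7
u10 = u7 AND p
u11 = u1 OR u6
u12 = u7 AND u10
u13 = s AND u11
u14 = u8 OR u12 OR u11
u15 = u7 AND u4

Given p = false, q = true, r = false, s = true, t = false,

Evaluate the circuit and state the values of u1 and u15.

u0 = t AND r = false AND false = false
u1 = r AND q = false AND true = false
u3 = t AND u1 = false AND false = false
u4 = u0 OR r = false OR false = false
u7 = u3 OR t = false OR false = false
u15 = u7 AND u4 = false AND false = false

u1 = false, u15 = false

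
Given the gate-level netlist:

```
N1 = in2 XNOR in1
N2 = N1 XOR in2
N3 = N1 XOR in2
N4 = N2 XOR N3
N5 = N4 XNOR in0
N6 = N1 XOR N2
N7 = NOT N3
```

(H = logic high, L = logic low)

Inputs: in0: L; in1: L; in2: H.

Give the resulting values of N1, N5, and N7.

N1 = L  N5 = H  N7 = L

N1 = in2 XNOR in1 = H XNOR L = L
N2 = N1 XOR in2 = L XOR H = H
N3 = N1 XOR in2 = L XOR H = H
N4 = N2 XOR N3 = H XOR H = L
N5 = N4 XNOR in0 = L XNOR L = H
N7 = NOT N3 = NOT H = L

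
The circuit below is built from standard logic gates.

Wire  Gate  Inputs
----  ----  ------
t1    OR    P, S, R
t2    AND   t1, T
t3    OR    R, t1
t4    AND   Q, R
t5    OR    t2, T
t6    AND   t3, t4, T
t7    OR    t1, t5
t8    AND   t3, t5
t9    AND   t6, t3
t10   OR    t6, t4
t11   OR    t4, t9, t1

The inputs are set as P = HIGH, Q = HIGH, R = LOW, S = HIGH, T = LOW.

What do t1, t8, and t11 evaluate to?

t1 = HIGH, t8 = LOW, t11 = HIGH

t1 = P OR S OR R = HIGH OR HIGH OR LOW = HIGH
t2 = t1 AND T = HIGH AND LOW = LOW
t3 = R OR t1 = LOW OR HIGH = HIGH
t4 = Q AND R = HIGH AND LOW = LOW
t5 = t2 OR T = LOW OR LOW = LOW
t6 = t3 AND t4 AND T = HIGH AND LOW AND LOW = LOW
t8 = t3 AND t5 = HIGH AND LOW = LOW
t9 = t6 AND t3 = LOW AND HIGH = LOW
t11 = t4 OR t9 OR t1 = LOW OR LOW OR HIGH = HIGH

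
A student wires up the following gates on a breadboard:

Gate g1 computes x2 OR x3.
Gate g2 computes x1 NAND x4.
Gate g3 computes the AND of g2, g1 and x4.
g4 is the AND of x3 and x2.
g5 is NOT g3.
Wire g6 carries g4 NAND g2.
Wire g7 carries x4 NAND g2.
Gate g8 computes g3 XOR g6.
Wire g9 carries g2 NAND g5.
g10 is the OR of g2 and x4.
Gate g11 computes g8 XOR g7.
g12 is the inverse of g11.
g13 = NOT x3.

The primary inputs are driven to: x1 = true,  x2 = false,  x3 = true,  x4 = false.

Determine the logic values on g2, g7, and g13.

g2 = true, g7 = true, g13 = false

g2 = x1 NAND x4 = true NAND false = true
g7 = x4 NAND g2 = false NAND true = true
g13 = NOT x3 = NOT true = false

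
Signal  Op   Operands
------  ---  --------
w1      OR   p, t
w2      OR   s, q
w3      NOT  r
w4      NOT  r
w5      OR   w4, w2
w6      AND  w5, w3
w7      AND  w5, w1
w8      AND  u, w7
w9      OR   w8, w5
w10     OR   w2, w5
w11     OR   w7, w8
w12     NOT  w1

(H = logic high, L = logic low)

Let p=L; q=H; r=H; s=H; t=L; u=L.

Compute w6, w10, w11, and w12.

w1 = p OR t = L OR L = L
w2 = s OR q = H OR H = H
w3 = NOT r = NOT H = L
w4 = NOT r = NOT H = L
w5 = w4 OR w2 = L OR H = H
w6 = w5 AND w3 = H AND L = L
w7 = w5 AND w1 = H AND L = L
w8 = u AND w7 = L AND L = L
w10 = w2 OR w5 = H OR H = H
w11 = w7 OR w8 = L OR L = L
w12 = NOT w1 = NOT L = H

w6 = L, w10 = H, w11 = L, w12 = H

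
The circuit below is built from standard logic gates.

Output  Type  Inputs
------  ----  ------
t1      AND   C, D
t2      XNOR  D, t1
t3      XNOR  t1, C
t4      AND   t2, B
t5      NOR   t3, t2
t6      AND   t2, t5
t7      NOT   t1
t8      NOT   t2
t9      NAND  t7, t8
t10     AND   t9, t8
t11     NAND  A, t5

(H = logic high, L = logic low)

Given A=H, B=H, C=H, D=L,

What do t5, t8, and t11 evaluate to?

t1 = C AND D = H AND L = L
t2 = D XNOR t1 = L XNOR L = H
t3 = t1 XNOR C = L XNOR H = L
t5 = t3 NOR t2 = L NOR H = L
t8 = NOT t2 = NOT H = L
t11 = A NAND t5 = H NAND L = H

t5 = L, t8 = L, t11 = H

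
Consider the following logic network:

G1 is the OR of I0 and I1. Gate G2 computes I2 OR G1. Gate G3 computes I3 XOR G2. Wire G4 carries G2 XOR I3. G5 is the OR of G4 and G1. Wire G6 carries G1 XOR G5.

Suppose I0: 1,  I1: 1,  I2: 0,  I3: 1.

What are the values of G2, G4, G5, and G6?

G1 = I0 OR I1 = 1 OR 1 = 1
G2 = I2 OR G1 = 0 OR 1 = 1
G4 = G2 XOR I3 = 1 XOR 1 = 0
G5 = G4 OR G1 = 0 OR 1 = 1
G6 = G1 XOR G5 = 1 XOR 1 = 0

G2 = 1; G4 = 0; G5 = 1; G6 = 0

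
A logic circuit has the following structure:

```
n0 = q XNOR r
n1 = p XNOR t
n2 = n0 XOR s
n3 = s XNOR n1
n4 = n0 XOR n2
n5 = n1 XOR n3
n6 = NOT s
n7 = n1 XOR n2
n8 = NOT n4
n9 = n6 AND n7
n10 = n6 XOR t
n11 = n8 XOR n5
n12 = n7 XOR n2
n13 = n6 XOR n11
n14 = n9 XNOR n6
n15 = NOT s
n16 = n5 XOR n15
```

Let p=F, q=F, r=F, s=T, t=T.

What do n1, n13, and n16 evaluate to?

n1 = F, n13 = F, n16 = F

n0 = q XNOR r = F XNOR F = T
n1 = p XNOR t = F XNOR T = F
n2 = n0 XOR s = T XOR T = F
n3 = s XNOR n1 = T XNOR F = F
n4 = n0 XOR n2 = T XOR F = T
n5 = n1 XOR n3 = F XOR F = F
n6 = NOT s = NOT T = F
n8 = NOT n4 = NOT T = F
n11 = n8 XOR n5 = F XOR F = F
n13 = n6 XOR n11 = F XOR F = F
n15 = NOT s = NOT T = F
n16 = n5 XOR n15 = F XOR F = F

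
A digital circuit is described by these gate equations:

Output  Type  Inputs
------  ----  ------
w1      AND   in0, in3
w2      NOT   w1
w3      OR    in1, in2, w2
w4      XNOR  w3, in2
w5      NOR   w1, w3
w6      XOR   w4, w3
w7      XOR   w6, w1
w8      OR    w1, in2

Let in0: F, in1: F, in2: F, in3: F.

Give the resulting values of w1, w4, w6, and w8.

w1 = F, w4 = F, w6 = T, w8 = F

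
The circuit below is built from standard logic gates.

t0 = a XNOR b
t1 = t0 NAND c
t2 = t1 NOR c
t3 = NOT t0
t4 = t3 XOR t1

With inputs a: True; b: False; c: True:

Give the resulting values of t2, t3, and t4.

t2 = False, t3 = True, t4 = False

t0 = a XNOR b = True XNOR False = False
t1 = t0 NAND c = False NAND True = True
t2 = t1 NOR c = True NOR True = False
t3 = NOT t0 = NOT False = True
t4 = t3 XOR t1 = True XOR True = False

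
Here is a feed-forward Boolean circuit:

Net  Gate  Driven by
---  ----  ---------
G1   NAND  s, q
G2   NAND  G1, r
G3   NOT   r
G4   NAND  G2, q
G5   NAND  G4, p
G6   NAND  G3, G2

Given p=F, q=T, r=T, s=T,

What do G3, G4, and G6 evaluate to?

G1 = s NAND q = T NAND T = F
G2 = G1 NAND r = F NAND T = T
G3 = NOT r = NOT T = F
G4 = G2 NAND q = T NAND T = F
G6 = G3 NAND G2 = F NAND T = T

G3 = F  G4 = F  G6 = T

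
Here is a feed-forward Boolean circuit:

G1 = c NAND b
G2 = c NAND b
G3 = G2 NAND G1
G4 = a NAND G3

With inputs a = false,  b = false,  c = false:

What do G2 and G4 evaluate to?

G1 = c NAND b = false NAND false = true
G2 = c NAND b = false NAND false = true
G3 = G2 NAND G1 = true NAND true = false
G4 = a NAND G3 = false NAND false = true

G2 = true; G4 = true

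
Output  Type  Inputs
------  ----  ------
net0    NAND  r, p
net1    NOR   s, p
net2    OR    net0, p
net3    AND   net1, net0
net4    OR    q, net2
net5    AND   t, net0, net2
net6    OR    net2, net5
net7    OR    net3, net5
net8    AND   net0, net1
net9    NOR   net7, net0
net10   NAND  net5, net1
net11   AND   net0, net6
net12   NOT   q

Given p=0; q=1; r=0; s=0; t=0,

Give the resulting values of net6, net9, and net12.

net6 = 1  net9 = 0  net12 = 0

net0 = r NAND p = 0 NAND 0 = 1
net1 = s NOR p = 0 NOR 0 = 1
net2 = net0 OR p = 1 OR 0 = 1
net3 = net1 AND net0 = 1 AND 1 = 1
net5 = t AND net0 AND net2 = 0 AND 1 AND 1 = 0
net6 = net2 OR net5 = 1 OR 0 = 1
net7 = net3 OR net5 = 1 OR 0 = 1
net9 = net7 NOR net0 = 1 NOR 1 = 0
net12 = NOT q = NOT 1 = 0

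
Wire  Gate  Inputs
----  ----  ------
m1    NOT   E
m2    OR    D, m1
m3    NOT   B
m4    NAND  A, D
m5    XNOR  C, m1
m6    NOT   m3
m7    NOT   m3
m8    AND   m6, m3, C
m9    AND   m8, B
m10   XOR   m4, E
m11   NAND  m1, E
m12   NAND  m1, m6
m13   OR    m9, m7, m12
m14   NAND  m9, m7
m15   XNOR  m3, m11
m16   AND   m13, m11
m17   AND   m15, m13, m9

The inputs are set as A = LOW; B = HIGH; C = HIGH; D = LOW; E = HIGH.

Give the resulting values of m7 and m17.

m7 = HIGH, m17 = LOW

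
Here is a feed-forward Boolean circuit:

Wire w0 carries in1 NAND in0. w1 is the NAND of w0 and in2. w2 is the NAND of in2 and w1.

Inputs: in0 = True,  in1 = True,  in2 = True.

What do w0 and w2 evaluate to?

w0 = False; w2 = False

w0 = in1 NAND in0 = True NAND True = False
w1 = w0 NAND in2 = False NAND True = True
w2 = in2 NAND w1 = True NAND True = False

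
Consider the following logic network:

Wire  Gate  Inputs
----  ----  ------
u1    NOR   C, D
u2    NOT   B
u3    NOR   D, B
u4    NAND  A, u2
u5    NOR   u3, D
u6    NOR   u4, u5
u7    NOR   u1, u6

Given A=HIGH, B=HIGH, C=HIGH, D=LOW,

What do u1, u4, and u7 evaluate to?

u1 = LOW, u4 = HIGH, u7 = HIGH

u1 = C NOR D = HIGH NOR LOW = LOW
u2 = NOT B = NOT HIGH = LOW
u3 = D NOR B = LOW NOR HIGH = LOW
u4 = A NAND u2 = HIGH NAND LOW = HIGH
u5 = u3 NOR D = LOW NOR LOW = HIGH
u6 = u4 NOR u5 = HIGH NOR HIGH = LOW
u7 = u1 NOR u6 = LOW NOR LOW = HIGH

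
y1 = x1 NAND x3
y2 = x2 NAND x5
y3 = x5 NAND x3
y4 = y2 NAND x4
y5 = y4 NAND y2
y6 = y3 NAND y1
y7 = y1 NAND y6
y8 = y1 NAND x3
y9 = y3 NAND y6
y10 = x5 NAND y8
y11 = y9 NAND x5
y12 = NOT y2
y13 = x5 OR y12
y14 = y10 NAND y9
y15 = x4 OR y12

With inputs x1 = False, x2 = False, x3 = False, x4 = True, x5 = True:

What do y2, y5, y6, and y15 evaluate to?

y2 = True; y5 = True; y6 = False; y15 = True

y1 = x1 NAND x3 = False NAND False = True
y2 = x2 NAND x5 = False NAND True = True
y3 = x5 NAND x3 = True NAND False = True
y4 = y2 NAND x4 = True NAND True = False
y5 = y4 NAND y2 = False NAND True = True
y6 = y3 NAND y1 = True NAND True = False
y12 = NOT y2 = NOT True = False
y15 = x4 OR y12 = True OR False = True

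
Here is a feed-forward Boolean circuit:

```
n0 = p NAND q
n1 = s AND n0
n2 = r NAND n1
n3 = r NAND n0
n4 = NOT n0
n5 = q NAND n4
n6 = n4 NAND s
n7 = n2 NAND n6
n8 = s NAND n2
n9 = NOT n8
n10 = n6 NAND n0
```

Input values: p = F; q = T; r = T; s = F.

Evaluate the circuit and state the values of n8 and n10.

n8 = T, n10 = F

n0 = p NAND q = F NAND T = T
n1 = s AND n0 = F AND T = F
n2 = r NAND n1 = T NAND F = T
n4 = NOT n0 = NOT T = F
n6 = n4 NAND s = F NAND F = T
n8 = s NAND n2 = F NAND T = T
n10 = n6 NAND n0 = T NAND T = F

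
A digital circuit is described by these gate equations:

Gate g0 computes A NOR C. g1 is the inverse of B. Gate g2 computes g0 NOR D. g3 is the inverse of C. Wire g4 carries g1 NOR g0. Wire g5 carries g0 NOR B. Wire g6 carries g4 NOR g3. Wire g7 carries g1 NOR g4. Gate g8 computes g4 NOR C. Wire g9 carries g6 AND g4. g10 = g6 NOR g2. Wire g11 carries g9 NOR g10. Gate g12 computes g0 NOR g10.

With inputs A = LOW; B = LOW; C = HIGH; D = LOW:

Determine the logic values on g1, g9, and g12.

g0 = A NOR C = LOW NOR HIGH = LOW
g1 = NOT B = NOT LOW = HIGH
g2 = g0 NOR D = LOW NOR LOW = HIGH
g3 = NOT C = NOT HIGH = LOW
g4 = g1 NOR g0 = HIGH NOR LOW = LOW
g6 = g4 NOR g3 = LOW NOR LOW = HIGH
g9 = g6 AND g4 = HIGH AND LOW = LOW
g10 = g6 NOR g2 = HIGH NOR HIGH = LOW
g12 = g0 NOR g10 = LOW NOR LOW = HIGH

g1 = HIGH, g9 = LOW, g12 = HIGH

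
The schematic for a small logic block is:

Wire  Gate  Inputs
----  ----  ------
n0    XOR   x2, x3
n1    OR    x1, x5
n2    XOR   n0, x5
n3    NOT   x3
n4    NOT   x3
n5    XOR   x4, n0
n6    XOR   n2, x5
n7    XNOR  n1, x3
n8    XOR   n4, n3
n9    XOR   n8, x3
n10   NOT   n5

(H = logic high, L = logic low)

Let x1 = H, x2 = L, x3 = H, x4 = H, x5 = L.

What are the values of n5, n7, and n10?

n5 = L; n7 = H; n10 = H

n0 = x2 XOR x3 = L XOR H = H
n1 = x1 OR x5 = H OR L = H
n5 = x4 XOR n0 = H XOR H = L
n7 = n1 XNOR x3 = H XNOR H = H
n10 = NOT n5 = NOT L = H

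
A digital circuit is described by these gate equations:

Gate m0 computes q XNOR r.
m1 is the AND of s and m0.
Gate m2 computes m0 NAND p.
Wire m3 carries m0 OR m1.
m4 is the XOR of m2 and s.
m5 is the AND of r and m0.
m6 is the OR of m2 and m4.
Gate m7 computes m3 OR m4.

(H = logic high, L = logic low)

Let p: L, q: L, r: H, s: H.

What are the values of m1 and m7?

m1 = L, m7 = L

m0 = q XNOR r = L XNOR H = L
m1 = s AND m0 = H AND L = L
m2 = m0 NAND p = L NAND L = H
m3 = m0 OR m1 = L OR L = L
m4 = m2 XOR s = H XOR H = L
m7 = m3 OR m4 = L OR L = L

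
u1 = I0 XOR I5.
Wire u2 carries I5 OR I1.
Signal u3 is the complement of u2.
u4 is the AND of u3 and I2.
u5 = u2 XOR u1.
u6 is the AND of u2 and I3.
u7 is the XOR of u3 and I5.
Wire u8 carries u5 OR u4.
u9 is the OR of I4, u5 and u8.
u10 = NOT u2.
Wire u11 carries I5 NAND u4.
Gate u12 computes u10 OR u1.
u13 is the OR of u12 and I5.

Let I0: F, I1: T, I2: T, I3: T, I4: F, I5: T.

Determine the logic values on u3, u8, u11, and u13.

u3 = F  u8 = F  u11 = T  u13 = T

u1 = I0 XOR I5 = F XOR T = T
u2 = I5 OR I1 = T OR T = T
u3 = NOT u2 = NOT T = F
u4 = u3 AND I2 = F AND T = F
u5 = u2 XOR u1 = T XOR T = F
u8 = u5 OR u4 = F OR F = F
u10 = NOT u2 = NOT T = F
u11 = I5 NAND u4 = T NAND F = T
u12 = u10 OR u1 = F OR T = T
u13 = u12 OR I5 = T OR T = T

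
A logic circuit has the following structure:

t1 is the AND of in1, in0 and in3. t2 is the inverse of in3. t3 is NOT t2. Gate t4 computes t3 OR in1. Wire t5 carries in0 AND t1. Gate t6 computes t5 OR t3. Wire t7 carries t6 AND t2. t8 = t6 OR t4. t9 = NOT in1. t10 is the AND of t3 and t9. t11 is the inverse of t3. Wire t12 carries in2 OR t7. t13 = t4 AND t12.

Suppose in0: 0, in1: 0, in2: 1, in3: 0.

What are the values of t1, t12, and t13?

t1 = 0, t12 = 1, t13 = 0

t1 = in1 AND in0 AND in3 = 0 AND 0 AND 0 = 0
t2 = NOT in3 = NOT 0 = 1
t3 = NOT t2 = NOT 1 = 0
t4 = t3 OR in1 = 0 OR 0 = 0
t5 = in0 AND t1 = 0 AND 0 = 0
t6 = t5 OR t3 = 0 OR 0 = 0
t7 = t6 AND t2 = 0 AND 1 = 0
t12 = in2 OR t7 = 1 OR 0 = 1
t13 = t4 AND t12 = 0 AND 1 = 0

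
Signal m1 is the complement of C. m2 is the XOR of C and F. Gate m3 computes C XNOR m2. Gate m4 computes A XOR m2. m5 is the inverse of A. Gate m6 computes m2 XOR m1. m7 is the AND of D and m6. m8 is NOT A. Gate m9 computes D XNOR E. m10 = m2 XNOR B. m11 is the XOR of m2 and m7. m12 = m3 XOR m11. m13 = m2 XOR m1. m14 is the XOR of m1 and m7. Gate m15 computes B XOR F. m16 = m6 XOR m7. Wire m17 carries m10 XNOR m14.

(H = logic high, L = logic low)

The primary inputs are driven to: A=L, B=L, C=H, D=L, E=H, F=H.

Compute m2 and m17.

m2 = L  m17 = L

m1 = NOT C = NOT H = L
m2 = C XOR F = H XOR H = L
m6 = m2 XOR m1 = L XOR L = L
m7 = D AND m6 = L AND L = L
m10 = m2 XNOR B = L XNOR L = H
m14 = m1 XOR m7 = L XOR L = L
m17 = m10 XNOR m14 = H XNOR L = L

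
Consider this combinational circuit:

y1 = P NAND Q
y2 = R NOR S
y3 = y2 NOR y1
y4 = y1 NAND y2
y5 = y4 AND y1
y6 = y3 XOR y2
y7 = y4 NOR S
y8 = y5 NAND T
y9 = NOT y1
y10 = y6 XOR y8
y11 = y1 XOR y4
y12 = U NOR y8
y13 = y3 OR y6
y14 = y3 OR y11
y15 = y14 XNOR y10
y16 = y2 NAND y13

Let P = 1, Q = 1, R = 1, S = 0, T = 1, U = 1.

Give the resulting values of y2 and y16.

y2 = 0, y16 = 1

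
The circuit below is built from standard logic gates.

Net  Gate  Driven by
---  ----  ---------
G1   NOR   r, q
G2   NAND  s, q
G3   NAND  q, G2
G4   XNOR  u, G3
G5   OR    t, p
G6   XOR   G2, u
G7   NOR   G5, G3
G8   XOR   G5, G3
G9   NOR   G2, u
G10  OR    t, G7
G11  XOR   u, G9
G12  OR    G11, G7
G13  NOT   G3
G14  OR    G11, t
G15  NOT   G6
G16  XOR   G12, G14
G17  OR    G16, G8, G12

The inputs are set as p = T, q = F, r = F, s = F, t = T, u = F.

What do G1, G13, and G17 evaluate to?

G1 = r NOR q = F NOR F = T
G2 = s NAND q = F NAND F = T
G3 = q NAND G2 = F NAND T = T
G5 = t OR p = T OR T = T
G7 = G5 NOR G3 = T NOR T = F
G8 = G5 XOR G3 = T XOR T = F
G9 = G2 NOR u = T NOR F = F
G11 = u XOR G9 = F XOR F = F
G12 = G11 OR G7 = F OR F = F
G13 = NOT G3 = NOT T = F
G14 = G11 OR t = F OR T = T
G16 = G12 XOR G14 = F XOR T = T
G17 = G16 OR G8 OR G12 = T OR F OR F = T

G1 = T  G13 = F  G17 = T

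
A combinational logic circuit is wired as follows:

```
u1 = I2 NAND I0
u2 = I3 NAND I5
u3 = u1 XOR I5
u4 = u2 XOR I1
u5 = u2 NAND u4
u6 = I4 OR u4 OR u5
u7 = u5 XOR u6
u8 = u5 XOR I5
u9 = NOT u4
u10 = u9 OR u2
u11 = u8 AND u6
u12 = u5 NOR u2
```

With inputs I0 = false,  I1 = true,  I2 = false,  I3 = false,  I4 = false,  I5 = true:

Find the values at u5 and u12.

u2 = I3 NAND I5 = false NAND true = true
u4 = u2 XOR I1 = true XOR true = false
u5 = u2 NAND u4 = true NAND false = true
u12 = u5 NOR u2 = true NOR true = false

u5 = true, u12 = false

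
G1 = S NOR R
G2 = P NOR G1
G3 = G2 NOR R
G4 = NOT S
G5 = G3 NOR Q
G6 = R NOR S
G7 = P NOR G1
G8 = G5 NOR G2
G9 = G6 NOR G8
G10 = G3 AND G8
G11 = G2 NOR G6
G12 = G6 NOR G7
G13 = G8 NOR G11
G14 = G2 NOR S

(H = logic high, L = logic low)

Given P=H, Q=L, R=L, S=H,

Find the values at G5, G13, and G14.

G5 = L  G13 = L  G14 = L

G1 = S NOR R = H NOR L = L
G2 = P NOR G1 = H NOR L = L
G3 = G2 NOR R = L NOR L = H
G5 = G3 NOR Q = H NOR L = L
G6 = R NOR S = L NOR H = L
G8 = G5 NOR G2 = L NOR L = H
G11 = G2 NOR G6 = L NOR L = H
G13 = G8 NOR G11 = H NOR H = L
G14 = G2 NOR S = L NOR H = L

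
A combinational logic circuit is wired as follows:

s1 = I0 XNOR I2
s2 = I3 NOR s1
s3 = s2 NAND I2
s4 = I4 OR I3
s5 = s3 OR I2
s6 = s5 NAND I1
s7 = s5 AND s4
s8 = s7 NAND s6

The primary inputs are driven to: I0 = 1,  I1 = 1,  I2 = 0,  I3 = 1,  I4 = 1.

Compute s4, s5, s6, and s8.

s1 = I0 XNOR I2 = 1 XNOR 0 = 0
s2 = I3 NOR s1 = 1 NOR 0 = 0
s3 = s2 NAND I2 = 0 NAND 0 = 1
s4 = I4 OR I3 = 1 OR 1 = 1
s5 = s3 OR I2 = 1 OR 0 = 1
s6 = s5 NAND I1 = 1 NAND 1 = 0
s7 = s5 AND s4 = 1 AND 1 = 1
s8 = s7 NAND s6 = 1 NAND 0 = 1

s4 = 1, s5 = 1, s6 = 0, s8 = 1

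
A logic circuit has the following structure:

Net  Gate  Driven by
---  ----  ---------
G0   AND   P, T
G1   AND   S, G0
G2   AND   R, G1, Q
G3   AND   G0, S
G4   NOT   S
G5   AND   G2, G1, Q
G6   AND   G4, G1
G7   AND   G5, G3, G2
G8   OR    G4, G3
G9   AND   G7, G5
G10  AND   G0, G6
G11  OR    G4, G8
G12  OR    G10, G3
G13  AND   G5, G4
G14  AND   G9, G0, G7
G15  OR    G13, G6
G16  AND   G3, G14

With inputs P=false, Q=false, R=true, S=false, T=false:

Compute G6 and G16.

G0 = P AND T = false AND false = false
G1 = S AND G0 = false AND false = false
G2 = R AND G1 AND Q = true AND false AND false = false
G3 = G0 AND S = false AND false = false
G4 = NOT S = NOT false = true
G5 = G2 AND G1 AND Q = false AND false AND false = false
G6 = G4 AND G1 = true AND false = false
G7 = G5 AND G3 AND G2 = false AND false AND false = false
G9 = G7 AND G5 = false AND false = false
G14 = G9 AND G0 AND G7 = false AND false AND false = false
G16 = G3 AND G14 = false AND false = false

G6 = false  G16 = false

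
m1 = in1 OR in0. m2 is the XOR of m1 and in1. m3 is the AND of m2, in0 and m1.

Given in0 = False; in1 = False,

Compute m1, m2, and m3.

m1 = in1 OR in0 = False OR False = False
m2 = m1 XOR in1 = False XOR False = False
m3 = m2 AND in0 AND m1 = False AND False AND False = False

m1 = False, m2 = False, m3 = False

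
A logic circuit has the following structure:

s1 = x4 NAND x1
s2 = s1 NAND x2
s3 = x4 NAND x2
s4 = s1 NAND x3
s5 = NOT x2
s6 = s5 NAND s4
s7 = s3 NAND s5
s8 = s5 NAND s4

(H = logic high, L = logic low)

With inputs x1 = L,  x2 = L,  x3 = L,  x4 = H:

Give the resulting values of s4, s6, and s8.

s4 = H, s6 = L, s8 = L

s1 = x4 NAND x1 = H NAND L = H
s4 = s1 NAND x3 = H NAND L = H
s5 = NOT x2 = NOT L = H
s6 = s5 NAND s4 = H NAND H = L
s8 = s5 NAND s4 = H NAND H = L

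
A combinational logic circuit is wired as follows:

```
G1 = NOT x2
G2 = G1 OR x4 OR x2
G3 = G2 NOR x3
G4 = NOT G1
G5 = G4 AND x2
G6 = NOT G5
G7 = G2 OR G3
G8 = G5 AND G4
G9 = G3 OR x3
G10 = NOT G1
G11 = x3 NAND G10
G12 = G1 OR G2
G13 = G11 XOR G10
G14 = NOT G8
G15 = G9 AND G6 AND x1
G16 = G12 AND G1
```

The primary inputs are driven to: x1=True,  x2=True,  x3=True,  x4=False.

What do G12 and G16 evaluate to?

G1 = NOT x2 = NOT True = False
G2 = G1 OR x4 OR x2 = False OR False OR True = True
G12 = G1 OR G2 = False OR True = True
G16 = G12 AND G1 = True AND False = False

G12 = True, G16 = False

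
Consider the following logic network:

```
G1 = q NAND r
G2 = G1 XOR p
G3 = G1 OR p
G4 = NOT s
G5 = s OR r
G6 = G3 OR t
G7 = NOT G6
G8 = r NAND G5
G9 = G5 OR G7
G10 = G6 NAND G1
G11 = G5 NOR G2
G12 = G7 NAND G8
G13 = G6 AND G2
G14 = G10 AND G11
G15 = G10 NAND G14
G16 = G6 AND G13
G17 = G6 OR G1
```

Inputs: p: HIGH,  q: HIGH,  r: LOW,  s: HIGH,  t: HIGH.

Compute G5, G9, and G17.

G1 = q NAND r = HIGH NAND LOW = HIGH
G3 = G1 OR p = HIGH OR HIGH = HIGH
G5 = s OR r = HIGH OR LOW = HIGH
G6 = G3 OR t = HIGH OR HIGH = HIGH
G7 = NOT G6 = NOT HIGH = LOW
G9 = G5 OR G7 = HIGH OR LOW = HIGH
G17 = G6 OR G1 = HIGH OR HIGH = HIGH

G5 = HIGH, G9 = HIGH, G17 = HIGH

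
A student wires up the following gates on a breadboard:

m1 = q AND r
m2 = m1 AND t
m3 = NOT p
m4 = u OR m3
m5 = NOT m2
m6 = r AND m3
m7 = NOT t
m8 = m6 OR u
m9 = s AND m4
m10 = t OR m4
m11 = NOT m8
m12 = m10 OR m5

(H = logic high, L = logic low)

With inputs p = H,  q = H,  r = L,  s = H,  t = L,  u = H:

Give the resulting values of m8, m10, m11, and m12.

m1 = q AND r = H AND L = L
m2 = m1 AND t = L AND L = L
m3 = NOT p = NOT H = L
m4 = u OR m3 = H OR L = H
m5 = NOT m2 = NOT L = H
m6 = r AND m3 = L AND L = L
m8 = m6 OR u = L OR H = H
m10 = t OR m4 = L OR H = H
m11 = NOT m8 = NOT H = L
m12 = m10 OR m5 = H OR H = H

m8 = H, m10 = H, m11 = L, m12 = H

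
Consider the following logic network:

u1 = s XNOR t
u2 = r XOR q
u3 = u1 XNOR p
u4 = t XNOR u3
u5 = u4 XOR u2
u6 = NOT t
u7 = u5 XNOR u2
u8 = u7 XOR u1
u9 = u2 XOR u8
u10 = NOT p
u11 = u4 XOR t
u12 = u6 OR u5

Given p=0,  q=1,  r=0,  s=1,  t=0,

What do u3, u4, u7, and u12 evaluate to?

u3 = 1, u4 = 0, u7 = 1, u12 = 1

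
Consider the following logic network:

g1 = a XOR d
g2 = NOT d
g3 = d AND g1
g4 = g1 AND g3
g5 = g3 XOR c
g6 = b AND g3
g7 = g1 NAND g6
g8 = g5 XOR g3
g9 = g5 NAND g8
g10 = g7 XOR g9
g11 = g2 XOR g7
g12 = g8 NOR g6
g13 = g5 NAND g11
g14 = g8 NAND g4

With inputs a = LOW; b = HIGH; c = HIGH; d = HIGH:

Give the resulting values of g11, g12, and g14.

g1 = a XOR d = LOW XOR HIGH = HIGH
g2 = NOT d = NOT HIGH = LOW
g3 = d AND g1 = HIGH AND HIGH = HIGH
g4 = g1 AND g3 = HIGH AND HIGH = HIGH
g5 = g3 XOR c = HIGH XOR HIGH = LOW
g6 = b AND g3 = HIGH AND HIGH = HIGH
g7 = g1 NAND g6 = HIGH NAND HIGH = LOW
g8 = g5 XOR g3 = LOW XOR HIGH = HIGH
g11 = g2 XOR g7 = LOW XOR LOW = LOW
g12 = g8 NOR g6 = HIGH NOR HIGH = LOW
g14 = g8 NAND g4 = HIGH NAND HIGH = LOW

g11 = LOW  g12 = LOW  g14 = LOW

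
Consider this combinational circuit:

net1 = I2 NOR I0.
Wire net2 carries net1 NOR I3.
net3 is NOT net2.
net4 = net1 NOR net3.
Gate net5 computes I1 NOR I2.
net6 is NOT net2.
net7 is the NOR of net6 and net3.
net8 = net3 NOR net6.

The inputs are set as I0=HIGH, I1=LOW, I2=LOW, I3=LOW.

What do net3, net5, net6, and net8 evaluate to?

net3 = LOW, net5 = HIGH, net6 = LOW, net8 = HIGH

net1 = I2 NOR I0 = LOW NOR HIGH = LOW
net2 = net1 NOR I3 = LOW NOR LOW = HIGH
net3 = NOT net2 = NOT HIGH = LOW
net5 = I1 NOR I2 = LOW NOR LOW = HIGH
net6 = NOT net2 = NOT HIGH = LOW
net8 = net3 NOR net6 = LOW NOR LOW = HIGH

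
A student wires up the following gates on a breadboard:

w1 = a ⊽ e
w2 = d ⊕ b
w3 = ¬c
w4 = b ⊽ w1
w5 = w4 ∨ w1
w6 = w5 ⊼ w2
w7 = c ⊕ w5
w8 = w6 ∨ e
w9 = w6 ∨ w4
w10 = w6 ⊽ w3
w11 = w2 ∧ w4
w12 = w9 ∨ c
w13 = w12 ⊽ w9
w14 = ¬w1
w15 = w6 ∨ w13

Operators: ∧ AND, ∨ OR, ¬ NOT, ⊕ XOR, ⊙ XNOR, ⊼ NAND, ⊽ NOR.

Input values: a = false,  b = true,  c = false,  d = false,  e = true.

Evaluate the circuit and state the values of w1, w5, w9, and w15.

w1 = false, w5 = false, w9 = true, w15 = true

w1 = a NOR e = false NOR true = false
w2 = d XOR b = false XOR true = true
w4 = b NOR w1 = true NOR false = false
w5 = w4 OR w1 = false OR false = false
w6 = w5 NAND w2 = false NAND true = true
w9 = w6 OR w4 = true OR false = true
w12 = w9 OR c = true OR false = true
w13 = w12 NOR w9 = true NOR true = false
w15 = w6 OR w13 = true OR false = true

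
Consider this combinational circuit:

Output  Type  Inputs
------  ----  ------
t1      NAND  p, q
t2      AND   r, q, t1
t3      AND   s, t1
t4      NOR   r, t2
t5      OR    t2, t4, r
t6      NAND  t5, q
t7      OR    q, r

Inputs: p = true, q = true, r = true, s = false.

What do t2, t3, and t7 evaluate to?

t2 = false  t3 = false  t7 = true

t1 = p NAND q = true NAND true = false
t2 = r AND q AND t1 = true AND true AND false = false
t3 = s AND t1 = false AND false = false
t7 = q OR r = true OR true = true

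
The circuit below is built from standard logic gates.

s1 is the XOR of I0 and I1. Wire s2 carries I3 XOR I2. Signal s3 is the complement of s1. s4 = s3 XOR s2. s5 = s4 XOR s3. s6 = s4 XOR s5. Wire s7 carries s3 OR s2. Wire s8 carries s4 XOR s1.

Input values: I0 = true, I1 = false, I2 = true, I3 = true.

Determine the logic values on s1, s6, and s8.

s1 = true; s6 = false; s8 = true

s1 = I0 XOR I1 = true XOR false = true
s2 = I3 XOR I2 = true XOR true = false
s3 = NOT s1 = NOT true = false
s4 = s3 XOR s2 = false XOR false = false
s5 = s4 XOR s3 = false XOR false = false
s6 = s4 XOR s5 = false XOR false = false
s8 = s4 XOR s1 = false XOR true = true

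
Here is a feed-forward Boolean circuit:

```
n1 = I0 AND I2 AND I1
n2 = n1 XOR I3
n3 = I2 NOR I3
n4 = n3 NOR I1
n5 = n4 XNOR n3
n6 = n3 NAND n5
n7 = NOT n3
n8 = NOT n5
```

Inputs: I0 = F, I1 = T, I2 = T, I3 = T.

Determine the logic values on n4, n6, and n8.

n3 = I2 NOR I3 = T NOR T = F
n4 = n3 NOR I1 = F NOR T = F
n5 = n4 XNOR n3 = F XNOR F = T
n6 = n3 NAND n5 = F NAND T = T
n8 = NOT n5 = NOT T = F

n4 = F, n6 = T, n8 = F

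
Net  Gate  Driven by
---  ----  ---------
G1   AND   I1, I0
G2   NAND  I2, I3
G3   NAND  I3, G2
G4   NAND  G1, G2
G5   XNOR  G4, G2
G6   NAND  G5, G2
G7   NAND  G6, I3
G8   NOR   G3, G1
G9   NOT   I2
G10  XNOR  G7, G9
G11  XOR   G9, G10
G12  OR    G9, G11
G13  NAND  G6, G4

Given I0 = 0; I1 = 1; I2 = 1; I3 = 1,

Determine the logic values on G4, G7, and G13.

G4 = 1  G7 = 0  G13 = 0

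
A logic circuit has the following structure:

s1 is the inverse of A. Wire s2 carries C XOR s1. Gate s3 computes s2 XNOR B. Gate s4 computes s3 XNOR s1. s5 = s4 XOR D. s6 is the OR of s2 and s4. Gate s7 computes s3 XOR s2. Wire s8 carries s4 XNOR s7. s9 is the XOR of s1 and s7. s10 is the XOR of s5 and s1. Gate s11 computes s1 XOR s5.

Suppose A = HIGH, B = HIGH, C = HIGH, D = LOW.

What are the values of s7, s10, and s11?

s7 = LOW  s10 = LOW  s11 = LOW

s1 = NOT A = NOT HIGH = LOW
s2 = C XOR s1 = HIGH XOR LOW = HIGH
s3 = s2 XNOR B = HIGH XNOR HIGH = HIGH
s4 = s3 XNOR s1 = HIGH XNOR LOW = LOW
s5 = s4 XOR D = LOW XOR LOW = LOW
s7 = s3 XOR s2 = HIGH XOR HIGH = LOW
s10 = s5 XOR s1 = LOW XOR LOW = LOW
s11 = s1 XOR s5 = LOW XOR LOW = LOW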